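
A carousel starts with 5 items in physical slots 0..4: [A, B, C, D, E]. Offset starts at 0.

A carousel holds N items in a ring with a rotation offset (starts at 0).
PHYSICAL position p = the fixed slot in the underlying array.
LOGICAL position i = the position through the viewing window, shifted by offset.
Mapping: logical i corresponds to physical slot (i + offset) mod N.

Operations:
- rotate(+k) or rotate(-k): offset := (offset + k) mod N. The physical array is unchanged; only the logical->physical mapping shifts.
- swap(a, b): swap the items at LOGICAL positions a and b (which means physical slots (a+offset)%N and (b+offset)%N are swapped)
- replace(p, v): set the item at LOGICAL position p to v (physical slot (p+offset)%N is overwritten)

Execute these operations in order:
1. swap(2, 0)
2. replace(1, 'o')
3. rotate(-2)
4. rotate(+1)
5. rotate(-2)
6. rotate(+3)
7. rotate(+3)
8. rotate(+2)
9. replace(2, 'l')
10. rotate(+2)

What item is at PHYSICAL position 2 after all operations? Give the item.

Answer: l

Derivation:
After op 1 (swap(2, 0)): offset=0, physical=[C,B,A,D,E], logical=[C,B,A,D,E]
After op 2 (replace(1, 'o')): offset=0, physical=[C,o,A,D,E], logical=[C,o,A,D,E]
After op 3 (rotate(-2)): offset=3, physical=[C,o,A,D,E], logical=[D,E,C,o,A]
After op 4 (rotate(+1)): offset=4, physical=[C,o,A,D,E], logical=[E,C,o,A,D]
After op 5 (rotate(-2)): offset=2, physical=[C,o,A,D,E], logical=[A,D,E,C,o]
After op 6 (rotate(+3)): offset=0, physical=[C,o,A,D,E], logical=[C,o,A,D,E]
After op 7 (rotate(+3)): offset=3, physical=[C,o,A,D,E], logical=[D,E,C,o,A]
After op 8 (rotate(+2)): offset=0, physical=[C,o,A,D,E], logical=[C,o,A,D,E]
After op 9 (replace(2, 'l')): offset=0, physical=[C,o,l,D,E], logical=[C,o,l,D,E]
After op 10 (rotate(+2)): offset=2, physical=[C,o,l,D,E], logical=[l,D,E,C,o]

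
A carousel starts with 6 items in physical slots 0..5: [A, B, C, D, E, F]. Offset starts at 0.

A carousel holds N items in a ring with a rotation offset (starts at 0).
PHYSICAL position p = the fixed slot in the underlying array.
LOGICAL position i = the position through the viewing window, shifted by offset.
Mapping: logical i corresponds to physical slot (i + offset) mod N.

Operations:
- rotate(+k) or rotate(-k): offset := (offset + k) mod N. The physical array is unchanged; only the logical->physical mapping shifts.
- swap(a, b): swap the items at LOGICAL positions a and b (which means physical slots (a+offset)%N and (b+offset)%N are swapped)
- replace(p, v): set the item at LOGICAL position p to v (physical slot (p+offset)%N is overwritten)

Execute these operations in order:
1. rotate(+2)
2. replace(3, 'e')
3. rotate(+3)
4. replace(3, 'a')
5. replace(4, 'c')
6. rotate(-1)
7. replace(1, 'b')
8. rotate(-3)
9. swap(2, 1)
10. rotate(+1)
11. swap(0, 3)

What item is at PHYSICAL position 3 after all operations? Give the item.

After op 1 (rotate(+2)): offset=2, physical=[A,B,C,D,E,F], logical=[C,D,E,F,A,B]
After op 2 (replace(3, 'e')): offset=2, physical=[A,B,C,D,E,e], logical=[C,D,E,e,A,B]
After op 3 (rotate(+3)): offset=5, physical=[A,B,C,D,E,e], logical=[e,A,B,C,D,E]
After op 4 (replace(3, 'a')): offset=5, physical=[A,B,a,D,E,e], logical=[e,A,B,a,D,E]
After op 5 (replace(4, 'c')): offset=5, physical=[A,B,a,c,E,e], logical=[e,A,B,a,c,E]
After op 6 (rotate(-1)): offset=4, physical=[A,B,a,c,E,e], logical=[E,e,A,B,a,c]
After op 7 (replace(1, 'b')): offset=4, physical=[A,B,a,c,E,b], logical=[E,b,A,B,a,c]
After op 8 (rotate(-3)): offset=1, physical=[A,B,a,c,E,b], logical=[B,a,c,E,b,A]
After op 9 (swap(2, 1)): offset=1, physical=[A,B,c,a,E,b], logical=[B,c,a,E,b,A]
After op 10 (rotate(+1)): offset=2, physical=[A,B,c,a,E,b], logical=[c,a,E,b,A,B]
After op 11 (swap(0, 3)): offset=2, physical=[A,B,b,a,E,c], logical=[b,a,E,c,A,B]

Answer: a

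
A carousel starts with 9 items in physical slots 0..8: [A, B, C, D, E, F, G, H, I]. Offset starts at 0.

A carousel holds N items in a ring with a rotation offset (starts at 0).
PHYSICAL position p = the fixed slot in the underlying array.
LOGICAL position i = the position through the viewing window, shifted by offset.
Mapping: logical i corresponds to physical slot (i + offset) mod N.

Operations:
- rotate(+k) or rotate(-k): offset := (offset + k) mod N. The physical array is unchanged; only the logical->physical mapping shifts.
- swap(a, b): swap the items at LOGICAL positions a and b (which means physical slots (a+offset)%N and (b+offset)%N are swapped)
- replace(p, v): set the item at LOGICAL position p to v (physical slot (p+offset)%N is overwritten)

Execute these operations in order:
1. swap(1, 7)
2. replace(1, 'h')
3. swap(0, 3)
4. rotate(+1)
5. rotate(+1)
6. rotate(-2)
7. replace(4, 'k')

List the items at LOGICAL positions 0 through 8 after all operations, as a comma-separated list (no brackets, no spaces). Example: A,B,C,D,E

After op 1 (swap(1, 7)): offset=0, physical=[A,H,C,D,E,F,G,B,I], logical=[A,H,C,D,E,F,G,B,I]
After op 2 (replace(1, 'h')): offset=0, physical=[A,h,C,D,E,F,G,B,I], logical=[A,h,C,D,E,F,G,B,I]
After op 3 (swap(0, 3)): offset=0, physical=[D,h,C,A,E,F,G,B,I], logical=[D,h,C,A,E,F,G,B,I]
After op 4 (rotate(+1)): offset=1, physical=[D,h,C,A,E,F,G,B,I], logical=[h,C,A,E,F,G,B,I,D]
After op 5 (rotate(+1)): offset=2, physical=[D,h,C,A,E,F,G,B,I], logical=[C,A,E,F,G,B,I,D,h]
After op 6 (rotate(-2)): offset=0, physical=[D,h,C,A,E,F,G,B,I], logical=[D,h,C,A,E,F,G,B,I]
After op 7 (replace(4, 'k')): offset=0, physical=[D,h,C,A,k,F,G,B,I], logical=[D,h,C,A,k,F,G,B,I]

Answer: D,h,C,A,k,F,G,B,I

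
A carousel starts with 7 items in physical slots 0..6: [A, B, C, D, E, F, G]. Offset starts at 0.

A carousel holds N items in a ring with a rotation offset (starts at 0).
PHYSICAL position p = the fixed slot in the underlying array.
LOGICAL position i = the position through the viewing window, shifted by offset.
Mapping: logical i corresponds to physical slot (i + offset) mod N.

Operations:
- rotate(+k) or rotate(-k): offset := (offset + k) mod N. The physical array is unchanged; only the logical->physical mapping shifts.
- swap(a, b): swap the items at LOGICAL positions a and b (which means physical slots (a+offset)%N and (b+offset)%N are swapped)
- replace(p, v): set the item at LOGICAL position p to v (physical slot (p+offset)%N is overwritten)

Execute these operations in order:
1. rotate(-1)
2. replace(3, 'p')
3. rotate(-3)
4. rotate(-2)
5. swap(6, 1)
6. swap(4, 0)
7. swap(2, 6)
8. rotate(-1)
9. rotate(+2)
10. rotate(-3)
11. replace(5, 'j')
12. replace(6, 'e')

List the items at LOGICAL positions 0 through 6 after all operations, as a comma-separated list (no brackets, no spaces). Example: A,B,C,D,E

Answer: G,D,F,A,p,j,e

Derivation:
After op 1 (rotate(-1)): offset=6, physical=[A,B,C,D,E,F,G], logical=[G,A,B,C,D,E,F]
After op 2 (replace(3, 'p')): offset=6, physical=[A,B,p,D,E,F,G], logical=[G,A,B,p,D,E,F]
After op 3 (rotate(-3)): offset=3, physical=[A,B,p,D,E,F,G], logical=[D,E,F,G,A,B,p]
After op 4 (rotate(-2)): offset=1, physical=[A,B,p,D,E,F,G], logical=[B,p,D,E,F,G,A]
After op 5 (swap(6, 1)): offset=1, physical=[p,B,A,D,E,F,G], logical=[B,A,D,E,F,G,p]
After op 6 (swap(4, 0)): offset=1, physical=[p,F,A,D,E,B,G], logical=[F,A,D,E,B,G,p]
After op 7 (swap(2, 6)): offset=1, physical=[D,F,A,p,E,B,G], logical=[F,A,p,E,B,G,D]
After op 8 (rotate(-1)): offset=0, physical=[D,F,A,p,E,B,G], logical=[D,F,A,p,E,B,G]
After op 9 (rotate(+2)): offset=2, physical=[D,F,A,p,E,B,G], logical=[A,p,E,B,G,D,F]
After op 10 (rotate(-3)): offset=6, physical=[D,F,A,p,E,B,G], logical=[G,D,F,A,p,E,B]
After op 11 (replace(5, 'j')): offset=6, physical=[D,F,A,p,j,B,G], logical=[G,D,F,A,p,j,B]
After op 12 (replace(6, 'e')): offset=6, physical=[D,F,A,p,j,e,G], logical=[G,D,F,A,p,j,e]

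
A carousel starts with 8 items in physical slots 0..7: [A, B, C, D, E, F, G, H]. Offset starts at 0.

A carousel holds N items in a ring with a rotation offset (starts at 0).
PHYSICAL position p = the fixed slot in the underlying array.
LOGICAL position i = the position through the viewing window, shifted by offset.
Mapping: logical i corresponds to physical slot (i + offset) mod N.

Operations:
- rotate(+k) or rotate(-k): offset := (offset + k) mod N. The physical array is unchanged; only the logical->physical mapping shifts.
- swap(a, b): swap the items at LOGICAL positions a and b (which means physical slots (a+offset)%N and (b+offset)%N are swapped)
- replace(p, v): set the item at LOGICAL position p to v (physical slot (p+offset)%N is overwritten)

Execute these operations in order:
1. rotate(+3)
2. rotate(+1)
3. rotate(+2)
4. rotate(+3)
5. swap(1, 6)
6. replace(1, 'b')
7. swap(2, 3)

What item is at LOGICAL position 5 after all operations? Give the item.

Answer: G

Derivation:
After op 1 (rotate(+3)): offset=3, physical=[A,B,C,D,E,F,G,H], logical=[D,E,F,G,H,A,B,C]
After op 2 (rotate(+1)): offset=4, physical=[A,B,C,D,E,F,G,H], logical=[E,F,G,H,A,B,C,D]
After op 3 (rotate(+2)): offset=6, physical=[A,B,C,D,E,F,G,H], logical=[G,H,A,B,C,D,E,F]
After op 4 (rotate(+3)): offset=1, physical=[A,B,C,D,E,F,G,H], logical=[B,C,D,E,F,G,H,A]
After op 5 (swap(1, 6)): offset=1, physical=[A,B,H,D,E,F,G,C], logical=[B,H,D,E,F,G,C,A]
After op 6 (replace(1, 'b')): offset=1, physical=[A,B,b,D,E,F,G,C], logical=[B,b,D,E,F,G,C,A]
After op 7 (swap(2, 3)): offset=1, physical=[A,B,b,E,D,F,G,C], logical=[B,b,E,D,F,G,C,A]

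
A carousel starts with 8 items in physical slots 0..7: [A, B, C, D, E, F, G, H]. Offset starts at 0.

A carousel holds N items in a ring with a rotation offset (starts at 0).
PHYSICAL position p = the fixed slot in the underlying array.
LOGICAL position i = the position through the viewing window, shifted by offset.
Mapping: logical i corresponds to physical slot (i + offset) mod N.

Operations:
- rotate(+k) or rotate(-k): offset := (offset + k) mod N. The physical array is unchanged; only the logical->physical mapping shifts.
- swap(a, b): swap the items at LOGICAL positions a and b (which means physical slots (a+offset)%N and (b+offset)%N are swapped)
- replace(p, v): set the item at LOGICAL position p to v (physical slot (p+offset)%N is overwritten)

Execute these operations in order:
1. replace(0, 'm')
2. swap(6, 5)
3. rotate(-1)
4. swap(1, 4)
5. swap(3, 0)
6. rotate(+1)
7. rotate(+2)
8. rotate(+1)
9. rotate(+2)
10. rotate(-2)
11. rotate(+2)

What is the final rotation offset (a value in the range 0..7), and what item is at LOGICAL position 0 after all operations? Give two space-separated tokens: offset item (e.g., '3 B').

Answer: 5 G

Derivation:
After op 1 (replace(0, 'm')): offset=0, physical=[m,B,C,D,E,F,G,H], logical=[m,B,C,D,E,F,G,H]
After op 2 (swap(6, 5)): offset=0, physical=[m,B,C,D,E,G,F,H], logical=[m,B,C,D,E,G,F,H]
After op 3 (rotate(-1)): offset=7, physical=[m,B,C,D,E,G,F,H], logical=[H,m,B,C,D,E,G,F]
After op 4 (swap(1, 4)): offset=7, physical=[D,B,C,m,E,G,F,H], logical=[H,D,B,C,m,E,G,F]
After op 5 (swap(3, 0)): offset=7, physical=[D,B,H,m,E,G,F,C], logical=[C,D,B,H,m,E,G,F]
After op 6 (rotate(+1)): offset=0, physical=[D,B,H,m,E,G,F,C], logical=[D,B,H,m,E,G,F,C]
After op 7 (rotate(+2)): offset=2, physical=[D,B,H,m,E,G,F,C], logical=[H,m,E,G,F,C,D,B]
After op 8 (rotate(+1)): offset=3, physical=[D,B,H,m,E,G,F,C], logical=[m,E,G,F,C,D,B,H]
After op 9 (rotate(+2)): offset=5, physical=[D,B,H,m,E,G,F,C], logical=[G,F,C,D,B,H,m,E]
After op 10 (rotate(-2)): offset=3, physical=[D,B,H,m,E,G,F,C], logical=[m,E,G,F,C,D,B,H]
After op 11 (rotate(+2)): offset=5, physical=[D,B,H,m,E,G,F,C], logical=[G,F,C,D,B,H,m,E]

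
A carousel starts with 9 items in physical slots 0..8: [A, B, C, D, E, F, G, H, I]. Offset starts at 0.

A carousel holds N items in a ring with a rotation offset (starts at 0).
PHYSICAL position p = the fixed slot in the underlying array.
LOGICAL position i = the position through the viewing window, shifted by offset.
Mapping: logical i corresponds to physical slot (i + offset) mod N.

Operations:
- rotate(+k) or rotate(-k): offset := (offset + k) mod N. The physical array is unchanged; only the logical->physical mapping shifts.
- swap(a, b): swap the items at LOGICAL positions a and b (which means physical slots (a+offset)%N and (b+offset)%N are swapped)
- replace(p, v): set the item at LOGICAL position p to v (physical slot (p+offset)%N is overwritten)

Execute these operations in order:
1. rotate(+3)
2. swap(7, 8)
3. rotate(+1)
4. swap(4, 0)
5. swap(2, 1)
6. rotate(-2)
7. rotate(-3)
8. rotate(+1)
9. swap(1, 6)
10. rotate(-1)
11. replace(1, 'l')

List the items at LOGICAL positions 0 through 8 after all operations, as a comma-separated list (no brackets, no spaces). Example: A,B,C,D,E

After op 1 (rotate(+3)): offset=3, physical=[A,B,C,D,E,F,G,H,I], logical=[D,E,F,G,H,I,A,B,C]
After op 2 (swap(7, 8)): offset=3, physical=[A,C,B,D,E,F,G,H,I], logical=[D,E,F,G,H,I,A,C,B]
After op 3 (rotate(+1)): offset=4, physical=[A,C,B,D,E,F,G,H,I], logical=[E,F,G,H,I,A,C,B,D]
After op 4 (swap(4, 0)): offset=4, physical=[A,C,B,D,I,F,G,H,E], logical=[I,F,G,H,E,A,C,B,D]
After op 5 (swap(2, 1)): offset=4, physical=[A,C,B,D,I,G,F,H,E], logical=[I,G,F,H,E,A,C,B,D]
After op 6 (rotate(-2)): offset=2, physical=[A,C,B,D,I,G,F,H,E], logical=[B,D,I,G,F,H,E,A,C]
After op 7 (rotate(-3)): offset=8, physical=[A,C,B,D,I,G,F,H,E], logical=[E,A,C,B,D,I,G,F,H]
After op 8 (rotate(+1)): offset=0, physical=[A,C,B,D,I,G,F,H,E], logical=[A,C,B,D,I,G,F,H,E]
After op 9 (swap(1, 6)): offset=0, physical=[A,F,B,D,I,G,C,H,E], logical=[A,F,B,D,I,G,C,H,E]
After op 10 (rotate(-1)): offset=8, physical=[A,F,B,D,I,G,C,H,E], logical=[E,A,F,B,D,I,G,C,H]
After op 11 (replace(1, 'l')): offset=8, physical=[l,F,B,D,I,G,C,H,E], logical=[E,l,F,B,D,I,G,C,H]

Answer: E,l,F,B,D,I,G,C,H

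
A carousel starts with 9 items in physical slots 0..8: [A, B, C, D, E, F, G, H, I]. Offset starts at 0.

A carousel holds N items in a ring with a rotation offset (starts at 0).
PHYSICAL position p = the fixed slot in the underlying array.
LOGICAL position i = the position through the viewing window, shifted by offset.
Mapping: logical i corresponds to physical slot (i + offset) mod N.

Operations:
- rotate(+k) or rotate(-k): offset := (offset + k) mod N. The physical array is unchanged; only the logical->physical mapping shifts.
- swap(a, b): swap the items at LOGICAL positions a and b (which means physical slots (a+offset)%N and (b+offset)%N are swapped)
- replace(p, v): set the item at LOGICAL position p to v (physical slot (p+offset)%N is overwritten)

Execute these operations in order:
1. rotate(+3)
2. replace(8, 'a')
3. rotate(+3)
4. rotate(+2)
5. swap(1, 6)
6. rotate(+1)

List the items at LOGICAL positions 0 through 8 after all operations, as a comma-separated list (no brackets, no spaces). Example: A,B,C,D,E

After op 1 (rotate(+3)): offset=3, physical=[A,B,C,D,E,F,G,H,I], logical=[D,E,F,G,H,I,A,B,C]
After op 2 (replace(8, 'a')): offset=3, physical=[A,B,a,D,E,F,G,H,I], logical=[D,E,F,G,H,I,A,B,a]
After op 3 (rotate(+3)): offset=6, physical=[A,B,a,D,E,F,G,H,I], logical=[G,H,I,A,B,a,D,E,F]
After op 4 (rotate(+2)): offset=8, physical=[A,B,a,D,E,F,G,H,I], logical=[I,A,B,a,D,E,F,G,H]
After op 5 (swap(1, 6)): offset=8, physical=[F,B,a,D,E,A,G,H,I], logical=[I,F,B,a,D,E,A,G,H]
After op 6 (rotate(+1)): offset=0, physical=[F,B,a,D,E,A,G,H,I], logical=[F,B,a,D,E,A,G,H,I]

Answer: F,B,a,D,E,A,G,H,I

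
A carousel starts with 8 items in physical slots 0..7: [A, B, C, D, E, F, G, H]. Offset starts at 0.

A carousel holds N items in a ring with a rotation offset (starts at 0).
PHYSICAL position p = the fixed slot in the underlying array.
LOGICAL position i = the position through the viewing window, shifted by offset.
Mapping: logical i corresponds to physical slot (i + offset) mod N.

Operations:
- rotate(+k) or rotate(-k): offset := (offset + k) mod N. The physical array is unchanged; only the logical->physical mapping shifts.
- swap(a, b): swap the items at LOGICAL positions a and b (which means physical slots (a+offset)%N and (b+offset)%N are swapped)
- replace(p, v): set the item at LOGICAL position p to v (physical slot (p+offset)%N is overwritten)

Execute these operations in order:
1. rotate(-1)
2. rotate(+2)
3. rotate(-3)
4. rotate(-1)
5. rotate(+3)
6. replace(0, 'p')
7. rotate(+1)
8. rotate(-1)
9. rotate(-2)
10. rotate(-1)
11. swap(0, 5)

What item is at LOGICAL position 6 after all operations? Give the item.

After op 1 (rotate(-1)): offset=7, physical=[A,B,C,D,E,F,G,H], logical=[H,A,B,C,D,E,F,G]
After op 2 (rotate(+2)): offset=1, physical=[A,B,C,D,E,F,G,H], logical=[B,C,D,E,F,G,H,A]
After op 3 (rotate(-3)): offset=6, physical=[A,B,C,D,E,F,G,H], logical=[G,H,A,B,C,D,E,F]
After op 4 (rotate(-1)): offset=5, physical=[A,B,C,D,E,F,G,H], logical=[F,G,H,A,B,C,D,E]
After op 5 (rotate(+3)): offset=0, physical=[A,B,C,D,E,F,G,H], logical=[A,B,C,D,E,F,G,H]
After op 6 (replace(0, 'p')): offset=0, physical=[p,B,C,D,E,F,G,H], logical=[p,B,C,D,E,F,G,H]
After op 7 (rotate(+1)): offset=1, physical=[p,B,C,D,E,F,G,H], logical=[B,C,D,E,F,G,H,p]
After op 8 (rotate(-1)): offset=0, physical=[p,B,C,D,E,F,G,H], logical=[p,B,C,D,E,F,G,H]
After op 9 (rotate(-2)): offset=6, physical=[p,B,C,D,E,F,G,H], logical=[G,H,p,B,C,D,E,F]
After op 10 (rotate(-1)): offset=5, physical=[p,B,C,D,E,F,G,H], logical=[F,G,H,p,B,C,D,E]
After op 11 (swap(0, 5)): offset=5, physical=[p,B,F,D,E,C,G,H], logical=[C,G,H,p,B,F,D,E]

Answer: D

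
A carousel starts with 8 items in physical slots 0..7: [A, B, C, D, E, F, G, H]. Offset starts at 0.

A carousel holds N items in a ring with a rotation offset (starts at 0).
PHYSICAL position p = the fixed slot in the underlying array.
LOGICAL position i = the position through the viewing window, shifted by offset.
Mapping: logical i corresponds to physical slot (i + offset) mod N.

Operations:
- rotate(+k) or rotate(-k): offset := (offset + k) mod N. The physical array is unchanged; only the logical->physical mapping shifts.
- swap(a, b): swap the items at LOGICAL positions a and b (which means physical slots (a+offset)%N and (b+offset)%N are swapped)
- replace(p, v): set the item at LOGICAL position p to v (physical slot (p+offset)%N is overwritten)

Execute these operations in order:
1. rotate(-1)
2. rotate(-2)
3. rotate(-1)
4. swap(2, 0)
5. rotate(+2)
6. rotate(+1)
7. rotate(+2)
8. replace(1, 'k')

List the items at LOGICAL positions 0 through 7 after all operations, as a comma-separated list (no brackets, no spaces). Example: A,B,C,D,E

After op 1 (rotate(-1)): offset=7, physical=[A,B,C,D,E,F,G,H], logical=[H,A,B,C,D,E,F,G]
After op 2 (rotate(-2)): offset=5, physical=[A,B,C,D,E,F,G,H], logical=[F,G,H,A,B,C,D,E]
After op 3 (rotate(-1)): offset=4, physical=[A,B,C,D,E,F,G,H], logical=[E,F,G,H,A,B,C,D]
After op 4 (swap(2, 0)): offset=4, physical=[A,B,C,D,G,F,E,H], logical=[G,F,E,H,A,B,C,D]
After op 5 (rotate(+2)): offset=6, physical=[A,B,C,D,G,F,E,H], logical=[E,H,A,B,C,D,G,F]
After op 6 (rotate(+1)): offset=7, physical=[A,B,C,D,G,F,E,H], logical=[H,A,B,C,D,G,F,E]
After op 7 (rotate(+2)): offset=1, physical=[A,B,C,D,G,F,E,H], logical=[B,C,D,G,F,E,H,A]
After op 8 (replace(1, 'k')): offset=1, physical=[A,B,k,D,G,F,E,H], logical=[B,k,D,G,F,E,H,A]

Answer: B,k,D,G,F,E,H,A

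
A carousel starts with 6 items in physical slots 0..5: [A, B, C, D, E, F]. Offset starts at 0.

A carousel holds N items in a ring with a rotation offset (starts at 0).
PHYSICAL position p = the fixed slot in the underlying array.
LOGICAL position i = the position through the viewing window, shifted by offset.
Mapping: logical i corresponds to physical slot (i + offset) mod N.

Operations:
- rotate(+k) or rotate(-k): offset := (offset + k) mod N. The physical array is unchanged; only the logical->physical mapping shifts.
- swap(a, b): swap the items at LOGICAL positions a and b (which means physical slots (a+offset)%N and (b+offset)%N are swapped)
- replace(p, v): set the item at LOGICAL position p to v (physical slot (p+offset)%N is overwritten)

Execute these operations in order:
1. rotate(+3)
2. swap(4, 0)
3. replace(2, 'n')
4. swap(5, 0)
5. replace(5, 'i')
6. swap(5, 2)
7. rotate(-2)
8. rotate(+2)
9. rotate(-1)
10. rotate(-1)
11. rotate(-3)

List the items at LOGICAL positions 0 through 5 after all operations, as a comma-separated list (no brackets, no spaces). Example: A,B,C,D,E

Answer: E,i,A,D,n,C

Derivation:
After op 1 (rotate(+3)): offset=3, physical=[A,B,C,D,E,F], logical=[D,E,F,A,B,C]
After op 2 (swap(4, 0)): offset=3, physical=[A,D,C,B,E,F], logical=[B,E,F,A,D,C]
After op 3 (replace(2, 'n')): offset=3, physical=[A,D,C,B,E,n], logical=[B,E,n,A,D,C]
After op 4 (swap(5, 0)): offset=3, physical=[A,D,B,C,E,n], logical=[C,E,n,A,D,B]
After op 5 (replace(5, 'i')): offset=3, physical=[A,D,i,C,E,n], logical=[C,E,n,A,D,i]
After op 6 (swap(5, 2)): offset=3, physical=[A,D,n,C,E,i], logical=[C,E,i,A,D,n]
After op 7 (rotate(-2)): offset=1, physical=[A,D,n,C,E,i], logical=[D,n,C,E,i,A]
After op 8 (rotate(+2)): offset=3, physical=[A,D,n,C,E,i], logical=[C,E,i,A,D,n]
After op 9 (rotate(-1)): offset=2, physical=[A,D,n,C,E,i], logical=[n,C,E,i,A,D]
After op 10 (rotate(-1)): offset=1, physical=[A,D,n,C,E,i], logical=[D,n,C,E,i,A]
After op 11 (rotate(-3)): offset=4, physical=[A,D,n,C,E,i], logical=[E,i,A,D,n,C]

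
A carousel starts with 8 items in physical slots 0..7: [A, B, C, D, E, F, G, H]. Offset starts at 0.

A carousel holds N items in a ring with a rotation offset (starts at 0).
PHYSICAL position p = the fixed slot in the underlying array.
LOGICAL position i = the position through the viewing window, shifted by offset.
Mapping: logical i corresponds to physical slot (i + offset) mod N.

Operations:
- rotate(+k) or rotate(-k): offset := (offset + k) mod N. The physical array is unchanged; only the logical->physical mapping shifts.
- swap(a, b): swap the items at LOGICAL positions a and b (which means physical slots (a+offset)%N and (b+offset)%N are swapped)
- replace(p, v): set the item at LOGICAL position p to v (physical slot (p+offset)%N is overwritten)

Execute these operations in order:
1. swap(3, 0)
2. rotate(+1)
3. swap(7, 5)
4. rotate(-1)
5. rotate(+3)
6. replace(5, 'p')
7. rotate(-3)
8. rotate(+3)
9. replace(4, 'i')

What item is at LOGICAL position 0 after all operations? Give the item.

Answer: A

Derivation:
After op 1 (swap(3, 0)): offset=0, physical=[D,B,C,A,E,F,G,H], logical=[D,B,C,A,E,F,G,H]
After op 2 (rotate(+1)): offset=1, physical=[D,B,C,A,E,F,G,H], logical=[B,C,A,E,F,G,H,D]
After op 3 (swap(7, 5)): offset=1, physical=[G,B,C,A,E,F,D,H], logical=[B,C,A,E,F,D,H,G]
After op 4 (rotate(-1)): offset=0, physical=[G,B,C,A,E,F,D,H], logical=[G,B,C,A,E,F,D,H]
After op 5 (rotate(+3)): offset=3, physical=[G,B,C,A,E,F,D,H], logical=[A,E,F,D,H,G,B,C]
After op 6 (replace(5, 'p')): offset=3, physical=[p,B,C,A,E,F,D,H], logical=[A,E,F,D,H,p,B,C]
After op 7 (rotate(-3)): offset=0, physical=[p,B,C,A,E,F,D,H], logical=[p,B,C,A,E,F,D,H]
After op 8 (rotate(+3)): offset=3, physical=[p,B,C,A,E,F,D,H], logical=[A,E,F,D,H,p,B,C]
After op 9 (replace(4, 'i')): offset=3, physical=[p,B,C,A,E,F,D,i], logical=[A,E,F,D,i,p,B,C]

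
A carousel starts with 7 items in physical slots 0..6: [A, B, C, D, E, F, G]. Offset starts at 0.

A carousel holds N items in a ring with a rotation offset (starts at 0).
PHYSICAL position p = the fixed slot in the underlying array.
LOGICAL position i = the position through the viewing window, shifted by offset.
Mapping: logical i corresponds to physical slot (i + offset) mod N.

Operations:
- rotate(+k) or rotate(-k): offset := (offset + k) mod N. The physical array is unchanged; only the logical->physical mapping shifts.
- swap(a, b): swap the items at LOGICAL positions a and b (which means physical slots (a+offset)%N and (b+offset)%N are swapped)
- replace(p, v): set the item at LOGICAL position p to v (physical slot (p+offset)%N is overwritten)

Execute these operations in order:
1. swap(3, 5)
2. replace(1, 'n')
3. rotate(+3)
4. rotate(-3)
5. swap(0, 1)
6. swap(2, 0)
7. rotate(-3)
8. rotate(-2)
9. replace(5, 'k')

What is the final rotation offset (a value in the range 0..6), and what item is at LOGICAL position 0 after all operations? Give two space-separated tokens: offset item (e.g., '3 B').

Answer: 2 n

Derivation:
After op 1 (swap(3, 5)): offset=0, physical=[A,B,C,F,E,D,G], logical=[A,B,C,F,E,D,G]
After op 2 (replace(1, 'n')): offset=0, physical=[A,n,C,F,E,D,G], logical=[A,n,C,F,E,D,G]
After op 3 (rotate(+3)): offset=3, physical=[A,n,C,F,E,D,G], logical=[F,E,D,G,A,n,C]
After op 4 (rotate(-3)): offset=0, physical=[A,n,C,F,E,D,G], logical=[A,n,C,F,E,D,G]
After op 5 (swap(0, 1)): offset=0, physical=[n,A,C,F,E,D,G], logical=[n,A,C,F,E,D,G]
After op 6 (swap(2, 0)): offset=0, physical=[C,A,n,F,E,D,G], logical=[C,A,n,F,E,D,G]
After op 7 (rotate(-3)): offset=4, physical=[C,A,n,F,E,D,G], logical=[E,D,G,C,A,n,F]
After op 8 (rotate(-2)): offset=2, physical=[C,A,n,F,E,D,G], logical=[n,F,E,D,G,C,A]
After op 9 (replace(5, 'k')): offset=2, physical=[k,A,n,F,E,D,G], logical=[n,F,E,D,G,k,A]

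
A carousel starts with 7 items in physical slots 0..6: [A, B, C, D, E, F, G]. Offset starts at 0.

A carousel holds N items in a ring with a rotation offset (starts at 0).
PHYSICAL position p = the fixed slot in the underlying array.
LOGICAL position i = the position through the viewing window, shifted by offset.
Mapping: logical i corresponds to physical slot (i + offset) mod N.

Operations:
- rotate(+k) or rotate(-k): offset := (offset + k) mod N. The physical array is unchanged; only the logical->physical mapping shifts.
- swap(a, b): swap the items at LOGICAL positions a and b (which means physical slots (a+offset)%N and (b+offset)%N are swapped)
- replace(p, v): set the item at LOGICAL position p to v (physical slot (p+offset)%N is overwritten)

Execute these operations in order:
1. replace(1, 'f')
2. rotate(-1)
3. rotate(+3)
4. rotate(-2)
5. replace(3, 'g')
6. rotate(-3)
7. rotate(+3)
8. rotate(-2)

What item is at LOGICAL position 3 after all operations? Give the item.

Answer: f

Derivation:
After op 1 (replace(1, 'f')): offset=0, physical=[A,f,C,D,E,F,G], logical=[A,f,C,D,E,F,G]
After op 2 (rotate(-1)): offset=6, physical=[A,f,C,D,E,F,G], logical=[G,A,f,C,D,E,F]
After op 3 (rotate(+3)): offset=2, physical=[A,f,C,D,E,F,G], logical=[C,D,E,F,G,A,f]
After op 4 (rotate(-2)): offset=0, physical=[A,f,C,D,E,F,G], logical=[A,f,C,D,E,F,G]
After op 5 (replace(3, 'g')): offset=0, physical=[A,f,C,g,E,F,G], logical=[A,f,C,g,E,F,G]
After op 6 (rotate(-3)): offset=4, physical=[A,f,C,g,E,F,G], logical=[E,F,G,A,f,C,g]
After op 7 (rotate(+3)): offset=0, physical=[A,f,C,g,E,F,G], logical=[A,f,C,g,E,F,G]
After op 8 (rotate(-2)): offset=5, physical=[A,f,C,g,E,F,G], logical=[F,G,A,f,C,g,E]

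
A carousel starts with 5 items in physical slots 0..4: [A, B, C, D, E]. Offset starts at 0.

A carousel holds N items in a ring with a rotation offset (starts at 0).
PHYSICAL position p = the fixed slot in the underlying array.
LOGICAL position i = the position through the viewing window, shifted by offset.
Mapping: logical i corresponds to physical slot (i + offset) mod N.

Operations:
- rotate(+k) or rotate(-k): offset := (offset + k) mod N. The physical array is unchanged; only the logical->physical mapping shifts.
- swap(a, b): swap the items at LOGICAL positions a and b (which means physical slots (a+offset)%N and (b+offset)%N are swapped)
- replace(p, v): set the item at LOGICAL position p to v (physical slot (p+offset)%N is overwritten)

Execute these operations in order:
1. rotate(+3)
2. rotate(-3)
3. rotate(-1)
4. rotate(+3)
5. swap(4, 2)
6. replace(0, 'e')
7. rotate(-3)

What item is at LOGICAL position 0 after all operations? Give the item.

After op 1 (rotate(+3)): offset=3, physical=[A,B,C,D,E], logical=[D,E,A,B,C]
After op 2 (rotate(-3)): offset=0, physical=[A,B,C,D,E], logical=[A,B,C,D,E]
After op 3 (rotate(-1)): offset=4, physical=[A,B,C,D,E], logical=[E,A,B,C,D]
After op 4 (rotate(+3)): offset=2, physical=[A,B,C,D,E], logical=[C,D,E,A,B]
After op 5 (swap(4, 2)): offset=2, physical=[A,E,C,D,B], logical=[C,D,B,A,E]
After op 6 (replace(0, 'e')): offset=2, physical=[A,E,e,D,B], logical=[e,D,B,A,E]
After op 7 (rotate(-3)): offset=4, physical=[A,E,e,D,B], logical=[B,A,E,e,D]

Answer: B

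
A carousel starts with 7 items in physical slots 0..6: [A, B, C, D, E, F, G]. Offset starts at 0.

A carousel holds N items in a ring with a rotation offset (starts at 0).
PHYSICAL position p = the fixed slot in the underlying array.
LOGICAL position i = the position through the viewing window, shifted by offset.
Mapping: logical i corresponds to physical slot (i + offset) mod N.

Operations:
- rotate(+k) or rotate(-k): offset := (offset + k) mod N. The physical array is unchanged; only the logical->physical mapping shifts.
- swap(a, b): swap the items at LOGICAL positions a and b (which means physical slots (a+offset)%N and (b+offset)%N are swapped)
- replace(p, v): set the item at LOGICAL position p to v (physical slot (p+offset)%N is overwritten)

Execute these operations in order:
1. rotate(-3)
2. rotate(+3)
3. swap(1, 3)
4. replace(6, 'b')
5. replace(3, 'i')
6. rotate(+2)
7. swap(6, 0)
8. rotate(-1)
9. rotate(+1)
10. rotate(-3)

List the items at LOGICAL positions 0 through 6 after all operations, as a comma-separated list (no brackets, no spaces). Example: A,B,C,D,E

Answer: b,A,C,D,i,E,F

Derivation:
After op 1 (rotate(-3)): offset=4, physical=[A,B,C,D,E,F,G], logical=[E,F,G,A,B,C,D]
After op 2 (rotate(+3)): offset=0, physical=[A,B,C,D,E,F,G], logical=[A,B,C,D,E,F,G]
After op 3 (swap(1, 3)): offset=0, physical=[A,D,C,B,E,F,G], logical=[A,D,C,B,E,F,G]
After op 4 (replace(6, 'b')): offset=0, physical=[A,D,C,B,E,F,b], logical=[A,D,C,B,E,F,b]
After op 5 (replace(3, 'i')): offset=0, physical=[A,D,C,i,E,F,b], logical=[A,D,C,i,E,F,b]
After op 6 (rotate(+2)): offset=2, physical=[A,D,C,i,E,F,b], logical=[C,i,E,F,b,A,D]
After op 7 (swap(6, 0)): offset=2, physical=[A,C,D,i,E,F,b], logical=[D,i,E,F,b,A,C]
After op 8 (rotate(-1)): offset=1, physical=[A,C,D,i,E,F,b], logical=[C,D,i,E,F,b,A]
After op 9 (rotate(+1)): offset=2, physical=[A,C,D,i,E,F,b], logical=[D,i,E,F,b,A,C]
After op 10 (rotate(-3)): offset=6, physical=[A,C,D,i,E,F,b], logical=[b,A,C,D,i,E,F]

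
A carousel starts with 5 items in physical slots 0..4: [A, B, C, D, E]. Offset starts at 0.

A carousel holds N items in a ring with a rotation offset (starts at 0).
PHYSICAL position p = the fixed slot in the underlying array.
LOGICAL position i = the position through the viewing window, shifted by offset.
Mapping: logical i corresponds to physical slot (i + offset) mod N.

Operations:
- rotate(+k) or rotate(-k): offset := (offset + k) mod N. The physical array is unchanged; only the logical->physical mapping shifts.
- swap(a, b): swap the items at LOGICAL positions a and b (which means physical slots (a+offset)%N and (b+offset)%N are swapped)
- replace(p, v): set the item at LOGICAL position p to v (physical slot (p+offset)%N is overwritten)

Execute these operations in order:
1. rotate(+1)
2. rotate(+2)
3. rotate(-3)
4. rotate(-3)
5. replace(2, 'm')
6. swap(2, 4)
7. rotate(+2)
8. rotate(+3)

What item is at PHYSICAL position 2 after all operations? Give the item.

Answer: C

Derivation:
After op 1 (rotate(+1)): offset=1, physical=[A,B,C,D,E], logical=[B,C,D,E,A]
After op 2 (rotate(+2)): offset=3, physical=[A,B,C,D,E], logical=[D,E,A,B,C]
After op 3 (rotate(-3)): offset=0, physical=[A,B,C,D,E], logical=[A,B,C,D,E]
After op 4 (rotate(-3)): offset=2, physical=[A,B,C,D,E], logical=[C,D,E,A,B]
After op 5 (replace(2, 'm')): offset=2, physical=[A,B,C,D,m], logical=[C,D,m,A,B]
After op 6 (swap(2, 4)): offset=2, physical=[A,m,C,D,B], logical=[C,D,B,A,m]
After op 7 (rotate(+2)): offset=4, physical=[A,m,C,D,B], logical=[B,A,m,C,D]
After op 8 (rotate(+3)): offset=2, physical=[A,m,C,D,B], logical=[C,D,B,A,m]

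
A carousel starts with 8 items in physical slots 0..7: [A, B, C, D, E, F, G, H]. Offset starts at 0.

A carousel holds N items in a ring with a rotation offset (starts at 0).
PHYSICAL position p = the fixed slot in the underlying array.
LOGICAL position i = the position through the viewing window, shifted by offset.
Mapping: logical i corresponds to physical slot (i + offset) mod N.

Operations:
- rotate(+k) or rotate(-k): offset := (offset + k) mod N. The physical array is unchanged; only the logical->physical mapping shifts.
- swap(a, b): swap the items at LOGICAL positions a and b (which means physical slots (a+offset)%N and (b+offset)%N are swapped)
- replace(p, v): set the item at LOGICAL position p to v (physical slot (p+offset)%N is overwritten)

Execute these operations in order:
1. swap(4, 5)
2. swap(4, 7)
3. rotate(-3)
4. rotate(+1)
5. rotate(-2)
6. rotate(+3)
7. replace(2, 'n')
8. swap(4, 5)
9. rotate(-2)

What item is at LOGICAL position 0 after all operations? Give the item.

Answer: E

Derivation:
After op 1 (swap(4, 5)): offset=0, physical=[A,B,C,D,F,E,G,H], logical=[A,B,C,D,F,E,G,H]
After op 2 (swap(4, 7)): offset=0, physical=[A,B,C,D,H,E,G,F], logical=[A,B,C,D,H,E,G,F]
After op 3 (rotate(-3)): offset=5, physical=[A,B,C,D,H,E,G,F], logical=[E,G,F,A,B,C,D,H]
After op 4 (rotate(+1)): offset=6, physical=[A,B,C,D,H,E,G,F], logical=[G,F,A,B,C,D,H,E]
After op 5 (rotate(-2)): offset=4, physical=[A,B,C,D,H,E,G,F], logical=[H,E,G,F,A,B,C,D]
After op 6 (rotate(+3)): offset=7, physical=[A,B,C,D,H,E,G,F], logical=[F,A,B,C,D,H,E,G]
After op 7 (replace(2, 'n')): offset=7, physical=[A,n,C,D,H,E,G,F], logical=[F,A,n,C,D,H,E,G]
After op 8 (swap(4, 5)): offset=7, physical=[A,n,C,H,D,E,G,F], logical=[F,A,n,C,H,D,E,G]
After op 9 (rotate(-2)): offset=5, physical=[A,n,C,H,D,E,G,F], logical=[E,G,F,A,n,C,H,D]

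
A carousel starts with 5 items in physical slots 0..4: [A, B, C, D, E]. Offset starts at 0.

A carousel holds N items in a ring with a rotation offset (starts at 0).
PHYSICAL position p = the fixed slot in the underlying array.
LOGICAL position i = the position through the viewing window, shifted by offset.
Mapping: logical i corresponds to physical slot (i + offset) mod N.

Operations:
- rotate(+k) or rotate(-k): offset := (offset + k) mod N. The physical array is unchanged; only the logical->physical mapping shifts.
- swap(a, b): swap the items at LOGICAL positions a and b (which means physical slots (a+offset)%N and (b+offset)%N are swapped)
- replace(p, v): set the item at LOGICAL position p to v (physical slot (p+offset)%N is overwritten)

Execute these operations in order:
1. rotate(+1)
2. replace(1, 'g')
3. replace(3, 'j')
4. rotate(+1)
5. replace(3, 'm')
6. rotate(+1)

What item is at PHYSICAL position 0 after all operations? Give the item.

After op 1 (rotate(+1)): offset=1, physical=[A,B,C,D,E], logical=[B,C,D,E,A]
After op 2 (replace(1, 'g')): offset=1, physical=[A,B,g,D,E], logical=[B,g,D,E,A]
After op 3 (replace(3, 'j')): offset=1, physical=[A,B,g,D,j], logical=[B,g,D,j,A]
After op 4 (rotate(+1)): offset=2, physical=[A,B,g,D,j], logical=[g,D,j,A,B]
After op 5 (replace(3, 'm')): offset=2, physical=[m,B,g,D,j], logical=[g,D,j,m,B]
After op 6 (rotate(+1)): offset=3, physical=[m,B,g,D,j], logical=[D,j,m,B,g]

Answer: m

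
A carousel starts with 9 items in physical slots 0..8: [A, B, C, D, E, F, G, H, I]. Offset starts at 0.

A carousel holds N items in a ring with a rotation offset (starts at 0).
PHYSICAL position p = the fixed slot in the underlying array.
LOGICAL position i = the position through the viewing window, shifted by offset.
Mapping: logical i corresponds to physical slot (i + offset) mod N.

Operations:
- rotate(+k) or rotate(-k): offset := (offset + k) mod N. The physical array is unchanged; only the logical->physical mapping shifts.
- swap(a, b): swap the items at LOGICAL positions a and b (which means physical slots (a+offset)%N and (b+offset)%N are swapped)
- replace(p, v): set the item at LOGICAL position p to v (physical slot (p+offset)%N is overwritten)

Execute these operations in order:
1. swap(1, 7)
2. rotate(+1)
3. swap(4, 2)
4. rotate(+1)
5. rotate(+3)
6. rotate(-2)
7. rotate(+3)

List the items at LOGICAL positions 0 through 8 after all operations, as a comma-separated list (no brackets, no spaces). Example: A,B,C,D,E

After op 1 (swap(1, 7)): offset=0, physical=[A,H,C,D,E,F,G,B,I], logical=[A,H,C,D,E,F,G,B,I]
After op 2 (rotate(+1)): offset=1, physical=[A,H,C,D,E,F,G,B,I], logical=[H,C,D,E,F,G,B,I,A]
After op 3 (swap(4, 2)): offset=1, physical=[A,H,C,F,E,D,G,B,I], logical=[H,C,F,E,D,G,B,I,A]
After op 4 (rotate(+1)): offset=2, physical=[A,H,C,F,E,D,G,B,I], logical=[C,F,E,D,G,B,I,A,H]
After op 5 (rotate(+3)): offset=5, physical=[A,H,C,F,E,D,G,B,I], logical=[D,G,B,I,A,H,C,F,E]
After op 6 (rotate(-2)): offset=3, physical=[A,H,C,F,E,D,G,B,I], logical=[F,E,D,G,B,I,A,H,C]
After op 7 (rotate(+3)): offset=6, physical=[A,H,C,F,E,D,G,B,I], logical=[G,B,I,A,H,C,F,E,D]

Answer: G,B,I,A,H,C,F,E,D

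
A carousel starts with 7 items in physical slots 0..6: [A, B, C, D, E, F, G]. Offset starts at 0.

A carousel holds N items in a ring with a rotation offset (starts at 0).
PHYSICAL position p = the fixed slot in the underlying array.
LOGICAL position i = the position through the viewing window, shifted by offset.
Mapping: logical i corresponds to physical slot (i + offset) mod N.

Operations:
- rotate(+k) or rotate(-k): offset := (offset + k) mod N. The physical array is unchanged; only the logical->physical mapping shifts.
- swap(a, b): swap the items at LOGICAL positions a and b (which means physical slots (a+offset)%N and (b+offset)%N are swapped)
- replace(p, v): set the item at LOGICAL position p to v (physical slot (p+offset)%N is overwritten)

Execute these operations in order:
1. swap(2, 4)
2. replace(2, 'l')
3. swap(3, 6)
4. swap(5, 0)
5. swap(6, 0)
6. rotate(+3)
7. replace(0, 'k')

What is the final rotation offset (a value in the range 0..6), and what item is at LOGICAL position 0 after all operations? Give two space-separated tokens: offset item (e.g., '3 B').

After op 1 (swap(2, 4)): offset=0, physical=[A,B,E,D,C,F,G], logical=[A,B,E,D,C,F,G]
After op 2 (replace(2, 'l')): offset=0, physical=[A,B,l,D,C,F,G], logical=[A,B,l,D,C,F,G]
After op 3 (swap(3, 6)): offset=0, physical=[A,B,l,G,C,F,D], logical=[A,B,l,G,C,F,D]
After op 4 (swap(5, 0)): offset=0, physical=[F,B,l,G,C,A,D], logical=[F,B,l,G,C,A,D]
After op 5 (swap(6, 0)): offset=0, physical=[D,B,l,G,C,A,F], logical=[D,B,l,G,C,A,F]
After op 6 (rotate(+3)): offset=3, physical=[D,B,l,G,C,A,F], logical=[G,C,A,F,D,B,l]
After op 7 (replace(0, 'k')): offset=3, physical=[D,B,l,k,C,A,F], logical=[k,C,A,F,D,B,l]

Answer: 3 k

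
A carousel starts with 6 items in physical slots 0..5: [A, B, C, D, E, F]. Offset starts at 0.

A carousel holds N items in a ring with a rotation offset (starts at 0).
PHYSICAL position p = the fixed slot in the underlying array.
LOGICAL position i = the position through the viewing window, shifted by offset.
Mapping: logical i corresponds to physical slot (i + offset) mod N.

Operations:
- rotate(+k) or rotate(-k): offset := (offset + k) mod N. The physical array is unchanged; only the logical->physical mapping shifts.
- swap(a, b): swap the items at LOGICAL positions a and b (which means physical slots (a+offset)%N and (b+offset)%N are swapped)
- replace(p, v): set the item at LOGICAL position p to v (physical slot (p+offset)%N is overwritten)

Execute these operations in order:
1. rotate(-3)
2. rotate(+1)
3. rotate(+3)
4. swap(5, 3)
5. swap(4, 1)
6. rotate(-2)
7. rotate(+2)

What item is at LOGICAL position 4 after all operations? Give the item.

Answer: C

Derivation:
After op 1 (rotate(-3)): offset=3, physical=[A,B,C,D,E,F], logical=[D,E,F,A,B,C]
After op 2 (rotate(+1)): offset=4, physical=[A,B,C,D,E,F], logical=[E,F,A,B,C,D]
After op 3 (rotate(+3)): offset=1, physical=[A,B,C,D,E,F], logical=[B,C,D,E,F,A]
After op 4 (swap(5, 3)): offset=1, physical=[E,B,C,D,A,F], logical=[B,C,D,A,F,E]
After op 5 (swap(4, 1)): offset=1, physical=[E,B,F,D,A,C], logical=[B,F,D,A,C,E]
After op 6 (rotate(-2)): offset=5, physical=[E,B,F,D,A,C], logical=[C,E,B,F,D,A]
After op 7 (rotate(+2)): offset=1, physical=[E,B,F,D,A,C], logical=[B,F,D,A,C,E]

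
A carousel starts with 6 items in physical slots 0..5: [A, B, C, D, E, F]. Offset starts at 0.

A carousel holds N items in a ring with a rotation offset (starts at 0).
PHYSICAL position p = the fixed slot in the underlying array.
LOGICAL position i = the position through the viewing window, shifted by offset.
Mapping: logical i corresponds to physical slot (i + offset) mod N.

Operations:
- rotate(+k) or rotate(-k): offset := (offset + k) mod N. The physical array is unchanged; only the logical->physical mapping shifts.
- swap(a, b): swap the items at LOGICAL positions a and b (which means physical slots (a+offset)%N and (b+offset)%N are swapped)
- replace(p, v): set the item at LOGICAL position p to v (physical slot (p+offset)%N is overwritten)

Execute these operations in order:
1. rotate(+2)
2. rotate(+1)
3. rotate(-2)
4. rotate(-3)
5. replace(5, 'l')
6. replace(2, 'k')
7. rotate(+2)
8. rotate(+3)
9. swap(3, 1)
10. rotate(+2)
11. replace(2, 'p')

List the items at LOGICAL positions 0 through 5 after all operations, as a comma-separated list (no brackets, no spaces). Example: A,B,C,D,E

After op 1 (rotate(+2)): offset=2, physical=[A,B,C,D,E,F], logical=[C,D,E,F,A,B]
After op 2 (rotate(+1)): offset=3, physical=[A,B,C,D,E,F], logical=[D,E,F,A,B,C]
After op 3 (rotate(-2)): offset=1, physical=[A,B,C,D,E,F], logical=[B,C,D,E,F,A]
After op 4 (rotate(-3)): offset=4, physical=[A,B,C,D,E,F], logical=[E,F,A,B,C,D]
After op 5 (replace(5, 'l')): offset=4, physical=[A,B,C,l,E,F], logical=[E,F,A,B,C,l]
After op 6 (replace(2, 'k')): offset=4, physical=[k,B,C,l,E,F], logical=[E,F,k,B,C,l]
After op 7 (rotate(+2)): offset=0, physical=[k,B,C,l,E,F], logical=[k,B,C,l,E,F]
After op 8 (rotate(+3)): offset=3, physical=[k,B,C,l,E,F], logical=[l,E,F,k,B,C]
After op 9 (swap(3, 1)): offset=3, physical=[E,B,C,l,k,F], logical=[l,k,F,E,B,C]
After op 10 (rotate(+2)): offset=5, physical=[E,B,C,l,k,F], logical=[F,E,B,C,l,k]
After op 11 (replace(2, 'p')): offset=5, physical=[E,p,C,l,k,F], logical=[F,E,p,C,l,k]

Answer: F,E,p,C,l,k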